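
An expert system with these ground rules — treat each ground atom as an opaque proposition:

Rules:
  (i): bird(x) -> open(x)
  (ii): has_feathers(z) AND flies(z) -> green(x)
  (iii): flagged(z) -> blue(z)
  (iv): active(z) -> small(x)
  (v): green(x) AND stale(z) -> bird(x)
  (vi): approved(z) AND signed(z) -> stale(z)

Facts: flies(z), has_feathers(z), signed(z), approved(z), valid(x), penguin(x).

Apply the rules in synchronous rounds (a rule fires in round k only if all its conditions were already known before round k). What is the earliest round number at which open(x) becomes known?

[1] (ii) [has_feathers(z) AND flies(z) -> green(x)]; (vi) [approved(z) AND signed(z) -> stale(z)]. ⇒ new: green(x), stale(z).
[2] (v) [green(x) AND stale(z) -> bird(x)]. ⇒ new: bird(x).
[3] (i) [bird(x) -> open(x)]. ⇒ new: open(x).
open(x) first appears in round 3.

3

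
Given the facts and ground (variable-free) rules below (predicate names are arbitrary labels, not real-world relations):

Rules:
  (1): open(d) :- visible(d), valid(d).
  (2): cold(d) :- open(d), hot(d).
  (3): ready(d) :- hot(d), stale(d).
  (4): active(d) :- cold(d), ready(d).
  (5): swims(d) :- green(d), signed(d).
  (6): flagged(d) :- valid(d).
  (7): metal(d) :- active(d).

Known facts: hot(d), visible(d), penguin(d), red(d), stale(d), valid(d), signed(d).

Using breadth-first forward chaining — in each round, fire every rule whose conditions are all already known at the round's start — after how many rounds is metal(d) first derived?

Round 1 — (1), (3), (6), derive open(d), ready(d), flagged(d).
Round 2 — (2), derive cold(d).
Round 3 — (4), derive active(d).
Round 4 — (7), derive metal(d).
metal(d) first appears in round 4.

4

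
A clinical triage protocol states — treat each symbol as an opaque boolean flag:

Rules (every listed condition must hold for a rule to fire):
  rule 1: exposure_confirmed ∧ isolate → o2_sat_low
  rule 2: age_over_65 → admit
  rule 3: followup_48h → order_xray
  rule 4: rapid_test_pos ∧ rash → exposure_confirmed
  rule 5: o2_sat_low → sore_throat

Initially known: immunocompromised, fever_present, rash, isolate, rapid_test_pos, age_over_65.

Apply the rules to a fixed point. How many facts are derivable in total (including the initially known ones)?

Round 1 — rule 2, rule 4, derive admit, exposure_confirmed.
Round 2 — rule 1, derive o2_sat_low.
Round 3 — rule 5, derive sore_throat.
Closure: {admit, age_over_65, exposure_confirmed, fever_present, immunocompromised, isolate, o2_sat_low, rapid_test_pos, rash, sore_throat} — 10 facts.

10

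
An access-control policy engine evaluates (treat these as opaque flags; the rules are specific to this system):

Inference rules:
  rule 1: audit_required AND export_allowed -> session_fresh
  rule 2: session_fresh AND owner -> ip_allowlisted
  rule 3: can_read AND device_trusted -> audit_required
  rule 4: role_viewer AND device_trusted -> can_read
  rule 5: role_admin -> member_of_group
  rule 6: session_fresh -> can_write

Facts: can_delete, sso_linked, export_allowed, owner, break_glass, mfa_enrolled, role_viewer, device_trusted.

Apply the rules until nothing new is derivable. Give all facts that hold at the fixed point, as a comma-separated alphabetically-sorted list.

audit_required, break_glass, can_delete, can_read, can_write, device_trusted, export_allowed, ip_allowlisted, mfa_enrolled, owner, role_viewer, session_fresh, sso_linked

[1] rule 4 [role_viewer AND device_trusted -> can_read]. ⇒ new: can_read.
[2] rule 3 [can_read AND device_trusted -> audit_required]. ⇒ new: audit_required.
[3] rule 1 [audit_required AND export_allowed -> session_fresh]. ⇒ new: session_fresh.
[4] rule 2 [session_fresh AND owner -> ip_allowlisted]; rule 6 [session_fresh -> can_write]. ⇒ new: ip_allowlisted, can_write.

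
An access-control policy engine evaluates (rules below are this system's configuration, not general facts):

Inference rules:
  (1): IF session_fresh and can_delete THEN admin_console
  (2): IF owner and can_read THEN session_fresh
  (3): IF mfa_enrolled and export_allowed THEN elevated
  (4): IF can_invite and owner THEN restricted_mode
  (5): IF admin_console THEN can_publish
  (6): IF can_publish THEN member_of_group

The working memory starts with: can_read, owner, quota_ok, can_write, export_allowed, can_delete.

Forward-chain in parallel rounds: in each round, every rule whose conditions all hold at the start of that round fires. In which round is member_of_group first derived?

4

Round 1: (2) [IF owner and can_read THEN session_fresh]. Adds session_fresh.
Round 2: (1) [IF session_fresh and can_delete THEN admin_console]. Adds admin_console.
Round 3: (5) [IF admin_console THEN can_publish]. Adds can_publish.
Round 4: (6) [IF can_publish THEN member_of_group]. Adds member_of_group.
member_of_group first appears in round 4.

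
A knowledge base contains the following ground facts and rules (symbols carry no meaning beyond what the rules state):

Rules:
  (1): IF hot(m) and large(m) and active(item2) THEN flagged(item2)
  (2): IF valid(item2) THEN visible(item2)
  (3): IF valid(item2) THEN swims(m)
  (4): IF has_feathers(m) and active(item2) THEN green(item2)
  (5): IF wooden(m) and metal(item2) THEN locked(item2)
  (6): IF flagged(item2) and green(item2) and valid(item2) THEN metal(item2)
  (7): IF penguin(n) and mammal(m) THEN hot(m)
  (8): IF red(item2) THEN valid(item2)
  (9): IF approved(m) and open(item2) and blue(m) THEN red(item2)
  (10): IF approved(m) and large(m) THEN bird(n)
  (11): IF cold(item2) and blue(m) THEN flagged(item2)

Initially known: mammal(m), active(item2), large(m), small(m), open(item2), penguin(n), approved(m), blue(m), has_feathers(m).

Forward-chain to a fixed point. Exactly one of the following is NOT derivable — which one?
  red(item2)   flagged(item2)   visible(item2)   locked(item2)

locked(item2)

Round 1: (4) [IF has_feathers(m) and active(item2) THEN green(item2)]; (7) [IF penguin(n) and mammal(m) THEN hot(m)]; (9) [IF approved(m) and open(item2) and blue(m) THEN red(item2)]; (10) [IF approved(m) and large(m) THEN bird(n)]. Adds green(item2), hot(m), red(item2), bird(n).
Round 2: (1) [IF hot(m) and large(m) and active(item2) THEN flagged(item2)]; (8) [IF red(item2) THEN valid(item2)]. Adds flagged(item2), valid(item2).
Round 3: (2) [IF valid(item2) THEN visible(item2)]; (3) [IF valid(item2) THEN swims(m)]; (6) [IF flagged(item2) and green(item2) and valid(item2) THEN metal(item2)]. Adds visible(item2), swims(m), metal(item2).
Derived: red(item2) (round 1), visible(item2) (round 3), flagged(item2) (round 2). locked(item2) never appears in any round.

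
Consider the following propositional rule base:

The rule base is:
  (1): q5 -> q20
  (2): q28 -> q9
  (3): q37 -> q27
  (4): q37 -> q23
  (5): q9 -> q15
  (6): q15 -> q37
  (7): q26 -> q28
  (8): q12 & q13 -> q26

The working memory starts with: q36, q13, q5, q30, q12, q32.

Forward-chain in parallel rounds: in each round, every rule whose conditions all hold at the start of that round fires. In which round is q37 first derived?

5

Round 1 — (1), (8), derive q20, q26.
Round 2 — (7), derive q28.
Round 3 — (2), derive q9.
Round 4 — (5), derive q15.
Round 5 — (6), derive q37.
q37 first appears in round 5.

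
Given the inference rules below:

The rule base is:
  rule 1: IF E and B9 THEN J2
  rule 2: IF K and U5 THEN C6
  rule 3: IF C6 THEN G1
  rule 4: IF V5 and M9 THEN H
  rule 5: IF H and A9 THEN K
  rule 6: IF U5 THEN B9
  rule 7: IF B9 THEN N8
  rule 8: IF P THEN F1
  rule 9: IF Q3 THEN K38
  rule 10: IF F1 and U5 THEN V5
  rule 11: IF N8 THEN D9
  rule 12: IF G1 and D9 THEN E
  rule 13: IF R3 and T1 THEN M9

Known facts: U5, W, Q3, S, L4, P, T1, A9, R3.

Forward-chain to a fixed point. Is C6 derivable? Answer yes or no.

Round 1: rule 6 [IF U5 THEN B9]; rule 8 [IF P THEN F1]; rule 9 [IF Q3 THEN K38]; rule 13 [IF R3 and T1 THEN M9]. Adds B9, F1, K38, M9.
Round 2: rule 7 [IF B9 THEN N8]; rule 10 [IF F1 and U5 THEN V5]. Adds N8, V5.
Round 3: rule 4 [IF V5 and M9 THEN H]; rule 11 [IF N8 THEN D9]. Adds H, D9.
Round 4: rule 5 [IF H and A9 THEN K]. Adds K.
Round 5: rule 2 [IF K and U5 THEN C6]. Adds C6.
Round 6: rule 3 [IF C6 THEN G1]. Adds G1.
Round 7: rule 12 [IF G1 and D9 THEN E]. Adds E.
Round 8: rule 1 [IF E and B9 THEN J2]. Adds J2.
C6 appears in round 5, so it is derivable.

yes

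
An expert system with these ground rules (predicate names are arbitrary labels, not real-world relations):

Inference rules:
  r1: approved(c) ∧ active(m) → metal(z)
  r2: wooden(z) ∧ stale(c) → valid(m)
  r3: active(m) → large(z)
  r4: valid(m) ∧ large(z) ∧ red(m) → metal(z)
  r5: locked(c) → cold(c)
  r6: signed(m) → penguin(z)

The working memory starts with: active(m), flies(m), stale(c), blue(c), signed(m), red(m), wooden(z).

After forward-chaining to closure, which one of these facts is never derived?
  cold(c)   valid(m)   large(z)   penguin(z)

Round 1: r2 [wooden(z) ∧ stale(c) → valid(m)]; r3 [active(m) → large(z)]; r6 [signed(m) → penguin(z)]. New: valid(m), large(z), penguin(z).
Round 2: r4 [valid(m) ∧ large(z) ∧ red(m) → metal(z)]. New: metal(z).
Derived: valid(m) (round 1), large(z) (round 1), penguin(z) (round 1). cold(c) never appears in any round.

cold(c)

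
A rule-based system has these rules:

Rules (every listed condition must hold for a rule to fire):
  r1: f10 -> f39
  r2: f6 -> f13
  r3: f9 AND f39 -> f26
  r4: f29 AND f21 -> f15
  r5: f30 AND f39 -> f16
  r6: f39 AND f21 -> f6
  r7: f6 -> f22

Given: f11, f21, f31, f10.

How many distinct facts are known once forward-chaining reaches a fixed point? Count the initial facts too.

Round 1: r1 [f10 -> f39]. Adds f39.
Round 2: r6 [f39 AND f21 -> f6]. Adds f6.
Round 3: r2 [f6 -> f13]; r7 [f6 -> f22]. Adds f13, f22.
Closure: {f10, f11, f13, f21, f22, f31, f39, f6} — 8 facts.

8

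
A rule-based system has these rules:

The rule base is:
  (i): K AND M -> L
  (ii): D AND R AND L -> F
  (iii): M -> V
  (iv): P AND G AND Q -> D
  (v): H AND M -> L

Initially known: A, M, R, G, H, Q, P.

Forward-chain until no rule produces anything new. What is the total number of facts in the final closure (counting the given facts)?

Round 1 fires (iii), (iv), (v), giving V, D, L.
Round 2 fires (ii), giving F.
Closure: {A, D, F, G, H, L, M, P, Q, R, V} — 11 facts.

11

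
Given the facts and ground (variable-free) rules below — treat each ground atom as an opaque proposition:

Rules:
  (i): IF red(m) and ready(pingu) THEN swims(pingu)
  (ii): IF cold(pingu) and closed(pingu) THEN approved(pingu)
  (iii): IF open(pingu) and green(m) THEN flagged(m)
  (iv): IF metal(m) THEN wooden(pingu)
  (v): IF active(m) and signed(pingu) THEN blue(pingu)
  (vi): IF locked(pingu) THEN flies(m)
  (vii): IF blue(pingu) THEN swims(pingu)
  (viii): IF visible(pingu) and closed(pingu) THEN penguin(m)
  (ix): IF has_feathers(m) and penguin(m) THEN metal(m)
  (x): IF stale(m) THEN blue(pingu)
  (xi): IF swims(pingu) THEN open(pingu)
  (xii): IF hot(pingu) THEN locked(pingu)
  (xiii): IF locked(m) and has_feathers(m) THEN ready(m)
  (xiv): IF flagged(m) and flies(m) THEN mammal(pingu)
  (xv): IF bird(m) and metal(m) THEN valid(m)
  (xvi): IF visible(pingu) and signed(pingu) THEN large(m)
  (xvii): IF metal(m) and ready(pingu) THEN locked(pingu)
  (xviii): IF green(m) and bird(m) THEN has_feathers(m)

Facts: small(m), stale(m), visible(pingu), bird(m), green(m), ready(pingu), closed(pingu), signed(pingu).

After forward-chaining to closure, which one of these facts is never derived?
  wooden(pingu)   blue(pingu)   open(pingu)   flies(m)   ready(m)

ready(m)

Round 1: (viii) [IF visible(pingu) and closed(pingu) THEN penguin(m)]; (x) [IF stale(m) THEN blue(pingu)]; (xvi) [IF visible(pingu) and signed(pingu) THEN large(m)]; (xviii) [IF green(m) and bird(m) THEN has_feathers(m)]. New: penguin(m), blue(pingu), large(m), has_feathers(m).
Round 2: (vii) [IF blue(pingu) THEN swims(pingu)]; (ix) [IF has_feathers(m) and penguin(m) THEN metal(m)]. New: swims(pingu), metal(m).
Round 3: (iv) [IF metal(m) THEN wooden(pingu)]; (xi) [IF swims(pingu) THEN open(pingu)]; (xv) [IF bird(m) and metal(m) THEN valid(m)]; (xvii) [IF metal(m) and ready(pingu) THEN locked(pingu)]. New: wooden(pingu), open(pingu), valid(m), locked(pingu).
Round 4: (iii) [IF open(pingu) and green(m) THEN flagged(m)]; (vi) [IF locked(pingu) THEN flies(m)]. New: flagged(m), flies(m).
Round 5: (xiv) [IF flagged(m) and flies(m) THEN mammal(pingu)]. New: mammal(pingu).
Derived: blue(pingu) (round 1), flies(m) (round 4), open(pingu) (round 3), wooden(pingu) (round 3). ready(m) never appears in any round.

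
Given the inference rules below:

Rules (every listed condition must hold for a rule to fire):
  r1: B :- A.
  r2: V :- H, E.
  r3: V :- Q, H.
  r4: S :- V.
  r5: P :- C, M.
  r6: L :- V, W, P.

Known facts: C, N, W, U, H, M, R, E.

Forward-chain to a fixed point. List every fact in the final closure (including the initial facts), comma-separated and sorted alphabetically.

Round 1: r2 [V :- H, E.]; r5 [P :- C, M.]. Adds V, P.
Round 2: r4 [S :- V.]; r6 [L :- V, W, P.]. Adds S, L.

C, E, H, L, M, N, P, R, S, U, V, W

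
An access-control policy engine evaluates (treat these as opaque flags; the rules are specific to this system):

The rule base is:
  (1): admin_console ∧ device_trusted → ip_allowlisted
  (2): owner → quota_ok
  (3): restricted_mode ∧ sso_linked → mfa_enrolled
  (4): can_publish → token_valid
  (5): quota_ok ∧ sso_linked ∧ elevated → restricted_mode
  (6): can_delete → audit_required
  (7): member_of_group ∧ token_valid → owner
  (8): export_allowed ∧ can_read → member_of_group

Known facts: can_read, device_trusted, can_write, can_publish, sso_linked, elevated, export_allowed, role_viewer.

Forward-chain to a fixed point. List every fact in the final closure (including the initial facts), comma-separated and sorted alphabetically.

can_publish, can_read, can_write, device_trusted, elevated, export_allowed, member_of_group, mfa_enrolled, owner, quota_ok, restricted_mode, role_viewer, sso_linked, token_valid

Round 1 fires (4), (8), giving token_valid, member_of_group.
Round 2 fires (7), giving owner.
Round 3 fires (2), giving quota_ok.
Round 4 fires (5), giving restricted_mode.
Round 5 fires (3), giving mfa_enrolled.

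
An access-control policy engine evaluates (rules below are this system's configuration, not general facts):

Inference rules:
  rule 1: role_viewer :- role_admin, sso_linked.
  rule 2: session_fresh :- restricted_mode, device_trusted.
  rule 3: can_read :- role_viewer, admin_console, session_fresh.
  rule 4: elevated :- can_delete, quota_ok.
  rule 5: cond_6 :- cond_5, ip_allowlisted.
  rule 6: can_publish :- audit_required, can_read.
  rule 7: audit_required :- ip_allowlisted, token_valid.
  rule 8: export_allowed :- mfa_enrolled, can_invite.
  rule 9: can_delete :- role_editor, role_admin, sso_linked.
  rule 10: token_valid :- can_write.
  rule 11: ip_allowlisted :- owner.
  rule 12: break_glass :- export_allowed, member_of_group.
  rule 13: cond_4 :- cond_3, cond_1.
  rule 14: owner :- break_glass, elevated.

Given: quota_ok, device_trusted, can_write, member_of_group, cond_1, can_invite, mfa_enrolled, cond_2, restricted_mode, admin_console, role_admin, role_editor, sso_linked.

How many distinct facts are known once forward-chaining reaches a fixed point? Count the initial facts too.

25

[1] rule 1 [role_viewer :- role_admin, sso_linked.]; rule 2 [session_fresh :- restricted_mode, device_trusted.]; rule 8 [export_allowed :- mfa_enrolled, can_invite.]; rule 9 [can_delete :- role_editor, role_admin, sso_linked.]; rule 10 [token_valid :- can_write.]. ⇒ new: role_viewer, session_fresh, export_allowed, can_delete, token_valid.
[2] rule 3 [can_read :- role_viewer, admin_console, session_fresh.]; rule 4 [elevated :- can_delete, quota_ok.]; rule 12 [break_glass :- export_allowed, member_of_group.]. ⇒ new: can_read, elevated, break_glass.
[3] rule 14 [owner :- break_glass, elevated.]. ⇒ new: owner.
[4] rule 11 [ip_allowlisted :- owner.]. ⇒ new: ip_allowlisted.
[5] rule 7 [audit_required :- ip_allowlisted, token_valid.]. ⇒ new: audit_required.
[6] rule 6 [can_publish :- audit_required, can_read.]. ⇒ new: can_publish.
Closure: {admin_console, audit_required, break_glass, can_delete, can_invite, can_publish, can_read, can_write, cond_1, cond_2, device_trusted, elevated, export_allowed, ip_allowlisted, member_of_group, mfa_enrolled, owner, quota_ok, restricted_mode, role_admin, role_editor, role_viewer, session_fresh, sso_linked, token_valid} — 25 facts.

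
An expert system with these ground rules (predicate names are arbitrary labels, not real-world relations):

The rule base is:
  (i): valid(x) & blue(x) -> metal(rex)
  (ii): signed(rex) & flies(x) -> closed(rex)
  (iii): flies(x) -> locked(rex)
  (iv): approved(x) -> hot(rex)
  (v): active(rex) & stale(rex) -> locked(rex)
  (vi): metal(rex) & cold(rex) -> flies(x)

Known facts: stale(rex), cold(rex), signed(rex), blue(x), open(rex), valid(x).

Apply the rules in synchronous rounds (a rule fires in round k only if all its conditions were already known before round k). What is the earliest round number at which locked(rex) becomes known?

3

[1] (i) [valid(x) & blue(x) -> metal(rex)]. ⇒ new: metal(rex).
[2] (vi) [metal(rex) & cold(rex) -> flies(x)]. ⇒ new: flies(x).
[3] (ii) [signed(rex) & flies(x) -> closed(rex)]; (iii) [flies(x) -> locked(rex)]. ⇒ new: closed(rex), locked(rex).
locked(rex) first appears in round 3.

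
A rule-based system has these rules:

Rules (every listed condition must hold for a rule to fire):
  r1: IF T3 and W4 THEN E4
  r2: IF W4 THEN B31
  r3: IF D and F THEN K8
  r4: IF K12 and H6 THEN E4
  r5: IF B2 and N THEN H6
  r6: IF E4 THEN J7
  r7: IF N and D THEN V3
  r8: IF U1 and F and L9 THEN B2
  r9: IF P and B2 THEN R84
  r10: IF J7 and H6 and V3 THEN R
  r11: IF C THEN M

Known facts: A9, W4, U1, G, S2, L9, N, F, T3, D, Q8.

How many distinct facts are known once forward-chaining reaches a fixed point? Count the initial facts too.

Round 1: r1 [IF T3 and W4 THEN E4]; r2 [IF W4 THEN B31]; r3 [IF D and F THEN K8]; r7 [IF N and D THEN V3]; r8 [IF U1 and F and L9 THEN B2]. Adds E4, B31, K8, V3, B2.
Round 2: r5 [IF B2 and N THEN H6]; r6 [IF E4 THEN J7]. Adds H6, J7.
Round 3: r10 [IF J7 and H6 and V3 THEN R]. Adds R.
Closure: {A9, B2, B31, D, E4, F, G, H6, J7, K8, L9, N, Q8, R, S2, T3, U1, V3, W4} — 19 facts.

19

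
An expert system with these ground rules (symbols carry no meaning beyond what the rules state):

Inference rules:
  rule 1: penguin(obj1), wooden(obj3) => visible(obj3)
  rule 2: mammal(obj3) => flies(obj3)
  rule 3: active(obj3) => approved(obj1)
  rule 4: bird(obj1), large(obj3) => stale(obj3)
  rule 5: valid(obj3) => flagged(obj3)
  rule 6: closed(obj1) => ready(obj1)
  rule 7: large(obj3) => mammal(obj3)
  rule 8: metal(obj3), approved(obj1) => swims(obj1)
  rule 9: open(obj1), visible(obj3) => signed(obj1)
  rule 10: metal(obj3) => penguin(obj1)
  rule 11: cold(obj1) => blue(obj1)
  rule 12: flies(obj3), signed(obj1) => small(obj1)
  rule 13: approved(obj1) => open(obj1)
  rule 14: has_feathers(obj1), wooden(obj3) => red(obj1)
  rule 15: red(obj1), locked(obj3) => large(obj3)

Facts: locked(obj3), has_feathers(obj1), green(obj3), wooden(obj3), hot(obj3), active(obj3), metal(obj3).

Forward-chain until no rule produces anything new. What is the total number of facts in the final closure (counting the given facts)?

18

Round 1: rule 3 [active(obj3) => approved(obj1)]; rule 10 [metal(obj3) => penguin(obj1)]; rule 14 [has_feathers(obj1), wooden(obj3) => red(obj1)]. New: approved(obj1), penguin(obj1), red(obj1).
Round 2: rule 1 [penguin(obj1), wooden(obj3) => visible(obj3)]; rule 8 [metal(obj3), approved(obj1) => swims(obj1)]; rule 13 [approved(obj1) => open(obj1)]; rule 15 [red(obj1), locked(obj3) => large(obj3)]. New: visible(obj3), swims(obj1), open(obj1), large(obj3).
Round 3: rule 7 [large(obj3) => mammal(obj3)]; rule 9 [open(obj1), visible(obj3) => signed(obj1)]. New: mammal(obj3), signed(obj1).
Round 4: rule 2 [mammal(obj3) => flies(obj3)]. New: flies(obj3).
Round 5: rule 12 [flies(obj3), signed(obj1) => small(obj1)]. New: small(obj1).
Closure: {active(obj3), approved(obj1), flies(obj3), green(obj3), has_feathers(obj1), hot(obj3), large(obj3), locked(obj3), mammal(obj3), metal(obj3), open(obj1), penguin(obj1), red(obj1), signed(obj1), small(obj1), swims(obj1), visible(obj3), wooden(obj3)} — 18 facts.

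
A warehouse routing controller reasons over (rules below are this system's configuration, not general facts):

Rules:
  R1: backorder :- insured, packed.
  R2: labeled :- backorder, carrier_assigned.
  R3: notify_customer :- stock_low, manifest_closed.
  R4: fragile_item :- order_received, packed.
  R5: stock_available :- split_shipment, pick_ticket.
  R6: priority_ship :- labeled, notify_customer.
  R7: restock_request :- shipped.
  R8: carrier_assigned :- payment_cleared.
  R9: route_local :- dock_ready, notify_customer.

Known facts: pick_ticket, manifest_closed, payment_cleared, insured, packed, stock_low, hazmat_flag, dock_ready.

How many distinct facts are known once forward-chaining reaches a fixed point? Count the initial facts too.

14

[1] R1 [backorder :- insured, packed.]; R3 [notify_customer :- stock_low, manifest_closed.]; R8 [carrier_assigned :- payment_cleared.]. ⇒ new: backorder, notify_customer, carrier_assigned.
[2] R2 [labeled :- backorder, carrier_assigned.]; R9 [route_local :- dock_ready, notify_customer.]. ⇒ new: labeled, route_local.
[3] R6 [priority_ship :- labeled, notify_customer.]. ⇒ new: priority_ship.
Closure: {backorder, carrier_assigned, dock_ready, hazmat_flag, insured, labeled, manifest_closed, notify_customer, packed, payment_cleared, pick_ticket, priority_ship, route_local, stock_low} — 14 facts.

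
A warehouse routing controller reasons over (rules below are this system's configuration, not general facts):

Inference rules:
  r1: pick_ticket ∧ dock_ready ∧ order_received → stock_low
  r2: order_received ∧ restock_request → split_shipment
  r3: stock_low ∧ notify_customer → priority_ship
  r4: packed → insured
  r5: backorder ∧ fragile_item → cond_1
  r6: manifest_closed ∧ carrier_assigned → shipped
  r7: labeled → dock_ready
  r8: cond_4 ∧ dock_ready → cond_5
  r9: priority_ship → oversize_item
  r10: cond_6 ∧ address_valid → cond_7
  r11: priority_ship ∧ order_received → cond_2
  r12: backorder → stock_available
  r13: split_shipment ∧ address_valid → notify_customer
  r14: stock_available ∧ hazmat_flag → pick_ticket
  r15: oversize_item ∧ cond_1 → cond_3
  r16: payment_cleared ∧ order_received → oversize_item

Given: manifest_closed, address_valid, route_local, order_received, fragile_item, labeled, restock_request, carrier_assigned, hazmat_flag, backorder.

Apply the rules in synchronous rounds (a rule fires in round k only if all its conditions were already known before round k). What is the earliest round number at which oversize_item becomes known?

Round 1: r2 [order_received ∧ restock_request → split_shipment]; r5 [backorder ∧ fragile_item → cond_1]; r6 [manifest_closed ∧ carrier_assigned → shipped]; r7 [labeled → dock_ready]; r12 [backorder → stock_available]. Adds split_shipment, cond_1, shipped, dock_ready, stock_available.
Round 2: r13 [split_shipment ∧ address_valid → notify_customer]; r14 [stock_available ∧ hazmat_flag → pick_ticket]. Adds notify_customer, pick_ticket.
Round 3: r1 [pick_ticket ∧ dock_ready ∧ order_received → stock_low]. Adds stock_low.
Round 4: r3 [stock_low ∧ notify_customer → priority_ship]. Adds priority_ship.
Round 5: r9 [priority_ship → oversize_item]; r11 [priority_ship ∧ order_received → cond_2]. Adds oversize_item, cond_2.
oversize_item first appears in round 5.

5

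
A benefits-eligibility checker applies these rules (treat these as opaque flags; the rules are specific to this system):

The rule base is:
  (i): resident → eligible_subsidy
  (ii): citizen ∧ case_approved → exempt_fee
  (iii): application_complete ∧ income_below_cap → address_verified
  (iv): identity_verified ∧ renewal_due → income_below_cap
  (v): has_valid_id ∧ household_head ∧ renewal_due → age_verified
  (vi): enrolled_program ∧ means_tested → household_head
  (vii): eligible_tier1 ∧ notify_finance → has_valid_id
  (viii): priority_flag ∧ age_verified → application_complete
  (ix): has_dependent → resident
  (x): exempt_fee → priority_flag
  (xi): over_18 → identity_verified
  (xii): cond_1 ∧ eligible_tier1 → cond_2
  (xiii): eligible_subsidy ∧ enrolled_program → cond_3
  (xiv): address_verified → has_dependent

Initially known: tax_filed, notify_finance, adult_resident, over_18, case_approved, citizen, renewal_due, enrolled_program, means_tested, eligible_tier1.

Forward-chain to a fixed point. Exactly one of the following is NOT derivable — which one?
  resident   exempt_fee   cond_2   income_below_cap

Round 1: (ii) [citizen ∧ case_approved → exempt_fee]; (vi) [enrolled_program ∧ means_tested → household_head]; (vii) [eligible_tier1 ∧ notify_finance → has_valid_id]; (xi) [over_18 → identity_verified]. New: exempt_fee, household_head, has_valid_id, identity_verified.
Round 2: (iv) [identity_verified ∧ renewal_due → income_below_cap]; (v) [has_valid_id ∧ household_head ∧ renewal_due → age_verified]; (x) [exempt_fee → priority_flag]. New: income_below_cap, age_verified, priority_flag.
Round 3: (viii) [priority_flag ∧ age_verified → application_complete]. New: application_complete.
Round 4: (iii) [application_complete ∧ income_below_cap → address_verified]. New: address_verified.
Round 5: (xiv) [address_verified → has_dependent]. New: has_dependent.
Round 6: (ix) [has_dependent → resident]. New: resident.
Round 7: (i) [resident → eligible_subsidy]. New: eligible_subsidy.
Round 8: (xiii) [eligible_subsidy ∧ enrolled_program → cond_3]. New: cond_3.
Derived: exempt_fee (round 1), income_below_cap (round 2), resident (round 6). cond_2 never appears in any round.

cond_2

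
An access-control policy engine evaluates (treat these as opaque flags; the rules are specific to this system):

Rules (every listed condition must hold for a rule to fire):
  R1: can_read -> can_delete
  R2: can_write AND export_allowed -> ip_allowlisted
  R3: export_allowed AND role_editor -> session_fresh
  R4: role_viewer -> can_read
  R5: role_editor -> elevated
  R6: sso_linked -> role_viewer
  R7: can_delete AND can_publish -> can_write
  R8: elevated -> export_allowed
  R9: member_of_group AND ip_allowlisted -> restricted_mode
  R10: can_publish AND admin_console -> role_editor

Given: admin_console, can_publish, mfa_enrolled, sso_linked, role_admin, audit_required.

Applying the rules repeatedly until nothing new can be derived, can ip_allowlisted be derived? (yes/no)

yes

Round 1: R6 [sso_linked -> role_viewer]; R10 [can_publish AND admin_console -> role_editor]. New: role_viewer, role_editor.
Round 2: R4 [role_viewer -> can_read]; R5 [role_editor -> elevated]. New: can_read, elevated.
Round 3: R1 [can_read -> can_delete]; R8 [elevated -> export_allowed]. New: can_delete, export_allowed.
Round 4: R3 [export_allowed AND role_editor -> session_fresh]; R7 [can_delete AND can_publish -> can_write]. New: session_fresh, can_write.
Round 5: R2 [can_write AND export_allowed -> ip_allowlisted]. New: ip_allowlisted.
ip_allowlisted appears in round 5, so it is derivable.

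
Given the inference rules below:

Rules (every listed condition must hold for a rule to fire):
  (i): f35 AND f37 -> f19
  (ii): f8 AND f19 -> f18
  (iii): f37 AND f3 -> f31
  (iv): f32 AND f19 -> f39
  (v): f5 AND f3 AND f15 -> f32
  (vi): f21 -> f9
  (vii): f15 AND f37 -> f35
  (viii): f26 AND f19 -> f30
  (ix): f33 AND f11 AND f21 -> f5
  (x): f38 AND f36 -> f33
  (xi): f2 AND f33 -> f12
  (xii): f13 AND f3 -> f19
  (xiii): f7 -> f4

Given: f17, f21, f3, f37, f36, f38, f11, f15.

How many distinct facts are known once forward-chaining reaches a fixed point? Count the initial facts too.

Round 1 fires (iii), (vi), (vii), (x), giving f31, f9, f35, f33.
Round 2 fires (i), (ix), giving f19, f5.
Round 3 fires (v), giving f32.
Round 4 fires (iv), giving f39.
Closure: {f11, f15, f17, f19, f21, f3, f31, f32, f33, f35, f36, f37, f38, f39, f5, f9} — 16 facts.

16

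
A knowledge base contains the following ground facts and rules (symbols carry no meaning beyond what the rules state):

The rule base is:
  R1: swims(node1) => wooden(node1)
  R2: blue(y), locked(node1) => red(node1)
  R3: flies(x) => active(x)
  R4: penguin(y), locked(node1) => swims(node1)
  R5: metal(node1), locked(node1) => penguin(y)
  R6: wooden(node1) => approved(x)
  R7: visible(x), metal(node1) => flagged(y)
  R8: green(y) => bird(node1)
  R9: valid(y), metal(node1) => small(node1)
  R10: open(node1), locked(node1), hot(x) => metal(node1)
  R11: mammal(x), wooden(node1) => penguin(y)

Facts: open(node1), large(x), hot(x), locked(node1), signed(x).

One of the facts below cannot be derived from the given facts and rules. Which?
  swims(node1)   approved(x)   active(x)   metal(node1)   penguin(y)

active(x)

Round 1 — R10, derive metal(node1).
Round 2 — R5, derive penguin(y).
Round 3 — R4, derive swims(node1).
Round 4 — R1, derive wooden(node1).
Round 5 — R6, derive approved(x).
Derived: penguin(y) (round 2), approved(x) (round 5), metal(node1) (round 1), swims(node1) (round 3). active(x) never appears in any round.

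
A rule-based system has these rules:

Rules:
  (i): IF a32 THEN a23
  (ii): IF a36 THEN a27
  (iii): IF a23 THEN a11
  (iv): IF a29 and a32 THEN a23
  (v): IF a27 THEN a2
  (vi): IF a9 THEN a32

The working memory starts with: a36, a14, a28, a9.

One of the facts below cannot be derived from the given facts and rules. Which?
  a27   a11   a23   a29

Round 1: (ii) [IF a36 THEN a27]; (vi) [IF a9 THEN a32]. New: a27, a32.
Round 2: (i) [IF a32 THEN a23]; (v) [IF a27 THEN a2]. New: a23, a2.
Round 3: (iii) [IF a23 THEN a11]. New: a11.
Derived: a11 (round 3), a23 (round 2), a27 (round 1). a29 never appears in any round.

a29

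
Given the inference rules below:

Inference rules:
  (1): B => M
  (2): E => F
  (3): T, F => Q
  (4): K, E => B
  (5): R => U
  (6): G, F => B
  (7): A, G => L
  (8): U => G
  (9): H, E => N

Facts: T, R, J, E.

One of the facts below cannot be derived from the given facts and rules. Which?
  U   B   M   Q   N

N

Round 1: (2) [E => F]; (5) [R => U]. New: F, U.
Round 2: (3) [T, F => Q]; (8) [U => G]. New: Q, G.
Round 3: (6) [G, F => B]. New: B.
Round 4: (1) [B => M]. New: M.
Derived: M (round 4), Q (round 2), B (round 3), U (round 1). N never appears in any round.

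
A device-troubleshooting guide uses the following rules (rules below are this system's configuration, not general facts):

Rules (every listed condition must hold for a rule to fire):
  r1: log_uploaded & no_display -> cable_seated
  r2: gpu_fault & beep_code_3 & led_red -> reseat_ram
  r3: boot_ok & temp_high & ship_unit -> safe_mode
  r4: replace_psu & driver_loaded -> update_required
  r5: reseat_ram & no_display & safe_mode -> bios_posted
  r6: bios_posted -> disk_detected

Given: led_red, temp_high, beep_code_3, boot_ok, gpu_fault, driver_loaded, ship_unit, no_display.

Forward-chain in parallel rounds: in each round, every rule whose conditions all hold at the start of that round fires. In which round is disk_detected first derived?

3

[1] r2 [gpu_fault & beep_code_3 & led_red -> reseat_ram]; r3 [boot_ok & temp_high & ship_unit -> safe_mode]. ⇒ new: reseat_ram, safe_mode.
[2] r5 [reseat_ram & no_display & safe_mode -> bios_posted]. ⇒ new: bios_posted.
[3] r6 [bios_posted -> disk_detected]. ⇒ new: disk_detected.
disk_detected first appears in round 3.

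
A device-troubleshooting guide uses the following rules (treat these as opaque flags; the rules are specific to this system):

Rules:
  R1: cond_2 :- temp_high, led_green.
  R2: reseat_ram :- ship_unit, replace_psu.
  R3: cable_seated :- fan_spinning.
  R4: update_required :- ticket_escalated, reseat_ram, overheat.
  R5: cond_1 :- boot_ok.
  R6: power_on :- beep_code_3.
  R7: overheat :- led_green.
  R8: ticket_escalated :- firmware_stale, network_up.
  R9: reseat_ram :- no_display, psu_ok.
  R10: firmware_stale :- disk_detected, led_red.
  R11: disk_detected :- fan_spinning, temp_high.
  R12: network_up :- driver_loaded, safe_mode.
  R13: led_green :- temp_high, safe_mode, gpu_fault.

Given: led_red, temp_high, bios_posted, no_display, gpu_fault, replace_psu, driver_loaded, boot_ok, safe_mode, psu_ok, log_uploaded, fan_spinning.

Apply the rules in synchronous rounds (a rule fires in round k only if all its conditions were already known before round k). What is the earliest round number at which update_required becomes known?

4

[1] R3 [cable_seated :- fan_spinning.]; R5 [cond_1 :- boot_ok.]; R9 [reseat_ram :- no_display, psu_ok.]; R11 [disk_detected :- fan_spinning, temp_high.]; R12 [network_up :- driver_loaded, safe_mode.]; R13 [led_green :- temp_high, safe_mode, gpu_fault.]. ⇒ new: cable_seated, cond_1, reseat_ram, disk_detected, network_up, led_green.
[2] R1 [cond_2 :- temp_high, led_green.]; R7 [overheat :- led_green.]; R10 [firmware_stale :- disk_detected, led_red.]. ⇒ new: cond_2, overheat, firmware_stale.
[3] R8 [ticket_escalated :- firmware_stale, network_up.]. ⇒ new: ticket_escalated.
[4] R4 [update_required :- ticket_escalated, reseat_ram, overheat.]. ⇒ new: update_required.
update_required first appears in round 4.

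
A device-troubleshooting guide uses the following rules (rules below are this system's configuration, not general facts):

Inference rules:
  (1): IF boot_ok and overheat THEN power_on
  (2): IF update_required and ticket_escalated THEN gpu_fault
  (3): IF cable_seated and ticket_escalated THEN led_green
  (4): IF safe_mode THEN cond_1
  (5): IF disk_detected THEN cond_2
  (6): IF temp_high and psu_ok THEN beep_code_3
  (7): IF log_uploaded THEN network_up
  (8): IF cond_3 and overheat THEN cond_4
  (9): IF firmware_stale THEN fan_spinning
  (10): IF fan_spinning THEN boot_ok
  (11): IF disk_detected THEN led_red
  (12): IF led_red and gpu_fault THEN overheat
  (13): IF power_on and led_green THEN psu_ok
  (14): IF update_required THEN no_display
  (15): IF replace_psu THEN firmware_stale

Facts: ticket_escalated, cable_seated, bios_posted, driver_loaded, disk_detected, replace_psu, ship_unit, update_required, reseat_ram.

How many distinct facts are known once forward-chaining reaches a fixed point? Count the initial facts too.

20

[1] (2) [IF update_required and ticket_escalated THEN gpu_fault]; (3) [IF cable_seated and ticket_escalated THEN led_green]; (5) [IF disk_detected THEN cond_2]; (11) [IF disk_detected THEN led_red]; (14) [IF update_required THEN no_display]; (15) [IF replace_psu THEN firmware_stale]. ⇒ new: gpu_fault, led_green, cond_2, led_red, no_display, firmware_stale.
[2] (9) [IF firmware_stale THEN fan_spinning]; (12) [IF led_red and gpu_fault THEN overheat]. ⇒ new: fan_spinning, overheat.
[3] (10) [IF fan_spinning THEN boot_ok]. ⇒ new: boot_ok.
[4] (1) [IF boot_ok and overheat THEN power_on]. ⇒ new: power_on.
[5] (13) [IF power_on and led_green THEN psu_ok]. ⇒ new: psu_ok.
Closure: {bios_posted, boot_ok, cable_seated, cond_2, disk_detected, driver_loaded, fan_spinning, firmware_stale, gpu_fault, led_green, led_red, no_display, overheat, power_on, psu_ok, replace_psu, reseat_ram, ship_unit, ticket_escalated, update_required} — 20 facts.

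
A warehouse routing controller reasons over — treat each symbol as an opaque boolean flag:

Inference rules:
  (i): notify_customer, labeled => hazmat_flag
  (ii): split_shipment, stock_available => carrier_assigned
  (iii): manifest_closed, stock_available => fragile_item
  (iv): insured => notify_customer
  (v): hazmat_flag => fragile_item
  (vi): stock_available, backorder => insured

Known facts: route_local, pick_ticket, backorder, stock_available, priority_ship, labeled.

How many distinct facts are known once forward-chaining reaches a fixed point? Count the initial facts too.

Round 1 fires (vi), giving insured.
Round 2 fires (iv), giving notify_customer.
Round 3 fires (i), giving hazmat_flag.
Round 4 fires (v), giving fragile_item.
Closure: {backorder, fragile_item, hazmat_flag, insured, labeled, notify_customer, pick_ticket, priority_ship, route_local, stock_available} — 10 facts.

10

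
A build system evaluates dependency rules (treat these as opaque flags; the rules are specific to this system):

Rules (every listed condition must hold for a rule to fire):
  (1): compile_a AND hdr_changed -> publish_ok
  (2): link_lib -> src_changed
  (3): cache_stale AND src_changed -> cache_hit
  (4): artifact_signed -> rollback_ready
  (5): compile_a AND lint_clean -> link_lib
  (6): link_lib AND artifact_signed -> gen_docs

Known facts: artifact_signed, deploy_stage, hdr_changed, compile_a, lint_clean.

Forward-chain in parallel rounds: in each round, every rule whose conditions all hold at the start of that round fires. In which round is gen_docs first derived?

Round 1 — (1), (4), (5), derive publish_ok, rollback_ready, link_lib.
Round 2 — (2), (6), derive src_changed, gen_docs.
gen_docs first appears in round 2.

2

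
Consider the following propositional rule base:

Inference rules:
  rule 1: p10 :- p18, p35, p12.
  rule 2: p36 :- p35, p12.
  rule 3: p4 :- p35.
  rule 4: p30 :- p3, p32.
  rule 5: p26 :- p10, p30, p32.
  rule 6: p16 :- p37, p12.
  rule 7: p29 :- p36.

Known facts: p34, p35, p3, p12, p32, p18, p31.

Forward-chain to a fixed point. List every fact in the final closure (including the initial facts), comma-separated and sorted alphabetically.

p10, p12, p18, p26, p29, p3, p30, p31, p32, p34, p35, p36, p4

Round 1: rule 1 [p10 :- p18, p35, p12.]; rule 2 [p36 :- p35, p12.]; rule 3 [p4 :- p35.]; rule 4 [p30 :- p3, p32.]. New: p10, p36, p4, p30.
Round 2: rule 5 [p26 :- p10, p30, p32.]; rule 7 [p29 :- p36.]. New: p26, p29.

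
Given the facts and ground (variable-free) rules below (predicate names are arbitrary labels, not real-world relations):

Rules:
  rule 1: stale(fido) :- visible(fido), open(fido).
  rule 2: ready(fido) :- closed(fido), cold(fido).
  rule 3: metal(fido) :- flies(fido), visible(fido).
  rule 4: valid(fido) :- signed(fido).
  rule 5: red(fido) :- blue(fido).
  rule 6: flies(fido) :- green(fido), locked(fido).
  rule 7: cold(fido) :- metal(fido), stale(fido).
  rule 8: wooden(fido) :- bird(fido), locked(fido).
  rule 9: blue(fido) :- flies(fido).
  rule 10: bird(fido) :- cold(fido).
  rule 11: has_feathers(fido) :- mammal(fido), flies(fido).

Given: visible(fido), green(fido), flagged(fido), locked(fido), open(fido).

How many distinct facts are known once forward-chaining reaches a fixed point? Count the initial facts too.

Round 1 — rule 1, rule 6, derive stale(fido), flies(fido).
Round 2 — rule 3, rule 9, derive metal(fido), blue(fido).
Round 3 — rule 5, rule 7, derive red(fido), cold(fido).
Round 4 — rule 10, derive bird(fido).
Round 5 — rule 8, derive wooden(fido).
Closure: {bird(fido), blue(fido), cold(fido), flagged(fido), flies(fido), green(fido), locked(fido), metal(fido), open(fido), red(fido), stale(fido), visible(fido), wooden(fido)} — 13 facts.

13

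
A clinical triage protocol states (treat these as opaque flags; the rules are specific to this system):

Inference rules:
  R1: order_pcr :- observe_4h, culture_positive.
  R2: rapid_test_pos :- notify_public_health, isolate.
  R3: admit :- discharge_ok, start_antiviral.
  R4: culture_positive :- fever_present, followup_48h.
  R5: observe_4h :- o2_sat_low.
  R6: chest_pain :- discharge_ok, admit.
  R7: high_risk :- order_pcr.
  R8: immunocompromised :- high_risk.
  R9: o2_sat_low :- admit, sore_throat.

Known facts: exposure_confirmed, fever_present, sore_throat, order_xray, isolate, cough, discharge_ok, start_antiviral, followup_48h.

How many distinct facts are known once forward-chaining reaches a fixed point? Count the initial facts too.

17

[1] R3 [admit :- discharge_ok, start_antiviral.]; R4 [culture_positive :- fever_present, followup_48h.]. ⇒ new: admit, culture_positive.
[2] R6 [chest_pain :- discharge_ok, admit.]; R9 [o2_sat_low :- admit, sore_throat.]. ⇒ new: chest_pain, o2_sat_low.
[3] R5 [observe_4h :- o2_sat_low.]. ⇒ new: observe_4h.
[4] R1 [order_pcr :- observe_4h, culture_positive.]. ⇒ new: order_pcr.
[5] R7 [high_risk :- order_pcr.]. ⇒ new: high_risk.
[6] R8 [immunocompromised :- high_risk.]. ⇒ new: immunocompromised.
Closure: {admit, chest_pain, cough, culture_positive, discharge_ok, exposure_confirmed, fever_present, followup_48h, high_risk, immunocompromised, isolate, o2_sat_low, observe_4h, order_pcr, order_xray, sore_throat, start_antiviral} — 17 facts.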